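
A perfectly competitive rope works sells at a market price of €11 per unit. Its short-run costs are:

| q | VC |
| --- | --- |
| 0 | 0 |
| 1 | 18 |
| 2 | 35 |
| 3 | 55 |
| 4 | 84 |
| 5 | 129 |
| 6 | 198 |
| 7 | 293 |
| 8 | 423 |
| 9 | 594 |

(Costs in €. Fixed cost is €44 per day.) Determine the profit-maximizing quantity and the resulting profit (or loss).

Tabulate TR − TC: q=0: -44; q=1: -51; q=2: -57; q=3: -66; q=4: -84; q=5: -118; q=6: -176; q=7: -260; q=8: -379; q=9: -539.
Profit is highest at q = 0. Equivalently, the lowest AVC in the table is 35/2 ≈ €17.50 at q = 2, and P = €11 falls below it — price never covers variable cost, so the firm shuts down and loses only its fixed cost.

q = 0 (shut down); profit = -€44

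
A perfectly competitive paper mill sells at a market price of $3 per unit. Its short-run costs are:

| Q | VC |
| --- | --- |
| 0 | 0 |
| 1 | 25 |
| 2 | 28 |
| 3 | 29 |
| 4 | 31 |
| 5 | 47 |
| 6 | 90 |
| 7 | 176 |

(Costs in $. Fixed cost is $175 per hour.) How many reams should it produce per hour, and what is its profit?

Q = 0 (shut down); profit = -$175

Tabulate TR − TC: Q=0: -175; Q=1: -197; Q=2: -197; Q=3: -195; Q=4: -194; Q=5: -207; Q=6: -247; Q=7: -330.
Profit is highest at Q = 0. Equivalently, the lowest AVC in the table is 31/4 ≈ $7.75 at Q = 4, and P = $3 falls below it — price never covers variable cost, so the firm shuts down and loses only its fixed cost.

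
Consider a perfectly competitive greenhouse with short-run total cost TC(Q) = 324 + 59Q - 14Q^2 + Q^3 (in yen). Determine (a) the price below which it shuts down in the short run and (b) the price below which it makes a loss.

AVC = 59 - 14Q + Q^2; minimized at Q = 7, giving min AVC = ¥10. That is the shutdown price.
ATC = 324/Q + 59 - 14Q + Q^2. Setting dATC/dQ = −324/Q^2 − 14 + 2Q = 0 gives Q = 9 (since 2·9^3 − 14·9^2 = 324).
min ATC = 324/9 + 59 − 14·9 + 9^2 = ¥50. That is the break-even price.
Between these two prices the firm operates at a loss; above ¥50 it earns a profit.

Shutdown price = ¥10; break-even price = ¥50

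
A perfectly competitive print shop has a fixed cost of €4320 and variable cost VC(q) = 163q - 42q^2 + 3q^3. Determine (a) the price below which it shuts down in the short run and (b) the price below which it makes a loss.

Shutdown price = min AVC. AVC = 163 - 42q + 3q^2, with vertex at q = 7 and minimum €16.
ATC = 4320/q + 163 - 42q + 3q^2. Setting dATC/dq = −4320/q^2 − 42 + 6q = 0 gives q = 12 (since 6·12^3 − 42·12^2 = 4320).
min ATC = 4320/12 + 163 − 42·12 + 3·12^2 = €451. That is the break-even price.
For €16 ≤ P < €451 the firm produces at a loss; below €16 it shuts down.

Shutdown price = €16; break-even price = €451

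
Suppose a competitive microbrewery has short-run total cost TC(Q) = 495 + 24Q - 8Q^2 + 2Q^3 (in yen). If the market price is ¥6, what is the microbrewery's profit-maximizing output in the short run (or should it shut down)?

From TC, MC = TC'(Q) = 24 - 16Q + 6Q^2 and AVC = VC/Q = 24 - 8Q + 2Q^2.
AVC hits its minimum where MC = AVC, at Q = 2, giving min AVC = 24 - 8·2 + 2·2^2 = ¥16.
Since P = ¥6 < min AVC = ¥16, price fails to cover variable cost at any output.
Best response: produce nothing and absorb the ¥495 fixed cost.

Shut down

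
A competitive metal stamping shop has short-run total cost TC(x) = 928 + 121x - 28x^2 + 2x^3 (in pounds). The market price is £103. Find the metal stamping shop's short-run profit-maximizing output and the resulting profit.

AVC = 121 - 28x + 2x^2 has its minimum £23 at x = 7; price £103 clears that bar, so the firm operates.
MC = 121 - 56x + 6x^2. Setting P = MC and taking the root on the rising branch gives x* = 9.
TR = 103·9 = 927. TC = 928 + 279 = 1207. Profit = 927 − 1207 = -£280.
By producing, the firm covers all variable cost plus £648 of fixed cost; shutting down would lose the full £928.

Profit = -£280 at x = 9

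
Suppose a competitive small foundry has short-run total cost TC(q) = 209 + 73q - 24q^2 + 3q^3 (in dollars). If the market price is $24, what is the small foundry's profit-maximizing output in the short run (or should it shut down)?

Shut down

Variable cost is VC = 73q - 24q^2 + 3q^3, so AVC = VC/q = 73 - 24q + 3q^2 and MC = dTC/dq = 73 - 48q + 9q^2.
The AVC parabola has its vertex at q = 24/6 = 4, where AVC = 73 - 24·4 + 3·4^2 = $25.
Since P = $24 < min AVC = $25, price fails to cover variable cost at any output.
Best response: produce nothing and absorb the $209 fixed cost.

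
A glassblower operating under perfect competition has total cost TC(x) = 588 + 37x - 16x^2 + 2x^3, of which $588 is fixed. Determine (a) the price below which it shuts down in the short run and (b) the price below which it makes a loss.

AVC = 37 - 16x + 2x^2; minimized at x = 4, giving min AVC = $5. That is the shutdown price.
ATC = 588/x + 37 - 16x + 2x^2. Setting dATC/dx = −588/x^2 − 16 + 4x = 0 gives x = 7 (since 4·7^3 − 16·7^2 = 588).
min ATC = 588/7 + 37 − 16·7 + 2·7^2 = $107. That is the break-even price.
Between these two prices the firm operates at a loss; above $107 it earns a profit.

Shutdown price = $5; break-even price = $107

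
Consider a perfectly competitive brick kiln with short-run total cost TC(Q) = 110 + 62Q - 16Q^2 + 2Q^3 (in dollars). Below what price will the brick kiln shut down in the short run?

$30 per unit

Short-run supply begins at min AVC. From VC = 62Q - 16Q^2 + 2Q^3, AVC = 62 - 16Q + 2Q^2.
dAVC/dQ = -16 + 4Q = 0 gives Q = 4. min AVC = 62 - 16·4 + 2·4^2 = 30.
So the shutdown price is $30.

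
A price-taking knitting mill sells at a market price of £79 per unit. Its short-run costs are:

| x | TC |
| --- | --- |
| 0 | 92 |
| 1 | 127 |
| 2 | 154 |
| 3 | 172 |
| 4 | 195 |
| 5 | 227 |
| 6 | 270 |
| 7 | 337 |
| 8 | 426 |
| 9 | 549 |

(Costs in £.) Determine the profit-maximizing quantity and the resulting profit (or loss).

x = 7; profit = £216

Tabulate TR − TC: x=0: -92; x=1: -48; x=2: 4; x=3: 65; x=4: 121; x=5: 168; x=6: 204; x=7: 216; x=8: 206; x=9: 162.
Profit is maximized at x = 7. AVC there is 245/7 = £35 ≤ P, so producing beats shutting down (which would give -£92).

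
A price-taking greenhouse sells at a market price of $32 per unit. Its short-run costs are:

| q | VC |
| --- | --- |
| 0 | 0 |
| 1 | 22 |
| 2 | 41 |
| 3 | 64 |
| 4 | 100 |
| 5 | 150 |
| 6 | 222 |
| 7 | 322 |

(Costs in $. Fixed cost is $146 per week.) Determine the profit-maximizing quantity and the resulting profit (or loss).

q = 3; profit = -$114

Tabulate TR − TC: q=0: -146; q=1: -136; q=2: -123; q=3: -114; q=4: -118; q=5: -136; q=6: -176; q=7: -244.
Profit is maximized at q = 3. AVC there is 64/3 = $21.33 ≤ P, so producing beats shutting down (which would give -$146).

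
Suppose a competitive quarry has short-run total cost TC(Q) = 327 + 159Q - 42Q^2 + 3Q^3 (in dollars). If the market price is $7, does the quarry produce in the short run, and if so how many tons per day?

Variable cost is VC = 159Q - 42Q^2 + 3Q^3, so AVC = VC/Q = 159 - 42Q + 3Q^2 and MC = dTC/dQ = 159 - 84Q + 9Q^2.
AVC is minimized where dAVC/dQ = -42 + 6Q = 0, at Q = 7; min AVC = 159 - 42·7 + 3·7^2 = $12.
With P < min AVC ($7 < $12), every unit sold adds to the loss.
The firm minimizes its loss by shutting down and losing only its fixed cost of $327.

Shut down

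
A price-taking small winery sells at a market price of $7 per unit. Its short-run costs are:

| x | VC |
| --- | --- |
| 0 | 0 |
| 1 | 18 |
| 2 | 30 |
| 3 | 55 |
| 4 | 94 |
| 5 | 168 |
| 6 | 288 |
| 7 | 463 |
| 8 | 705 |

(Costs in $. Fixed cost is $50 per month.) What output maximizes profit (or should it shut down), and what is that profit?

Profit at each row (π = 7x − TC): x=0: -50; x=1: -61; x=2: -66; x=3: -84; x=4: -116; x=5: -183; x=6: -296; x=7: -464; x=8: -699.
Profit is highest at x = 0. Equivalently, the lowest AVC in the table is 30/2 ≈ $15 at x = 2, and P = $7 falls below it — price never covers variable cost, so the firm shuts down and loses only its fixed cost.

x = 0 (shut down); profit = -$50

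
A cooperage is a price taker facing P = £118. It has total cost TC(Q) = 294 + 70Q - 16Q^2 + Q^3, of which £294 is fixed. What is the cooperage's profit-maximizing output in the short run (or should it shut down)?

Produce at Q = 12

Strip out fixed cost: VC = 70Q - 16Q^2 + Q^3. Then AVC = 70 - 16Q + Q^2 and MC = 70 - 32Q + 3Q^2.
AVC is minimized where dAVC/dQ = -16 + 2Q = 0, at Q = 8; min AVC = 70 - 16·8 + 8^2 = £6.
Because £118 ≥ £6, revenue can cover variable cost; the firm operates.
Set P = MC: 118 = 70 - 32Q + 3Q^2 → -48 - 32Q + 3Q^2 = 0. The roots are Q = -4/3 and Q = 12; the profit-maximizing output is on the rising part of MC, so Q* = 12.
Check: AVC at Q = 12 is £22 ≤ P, so revenue covers variable cost.
Profit = P·Q − TC = 118·12 − 558 = £858.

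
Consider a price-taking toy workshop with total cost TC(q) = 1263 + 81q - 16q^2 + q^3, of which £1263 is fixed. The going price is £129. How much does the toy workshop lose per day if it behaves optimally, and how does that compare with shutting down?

Profit = -£111 at q = 12

AVC = 81 - 16q + q^2; min AVC = £17 at q = 8. Since P = £129 ≥ min AVC, the firm produces.
MC = 81 - 32q + 3q^2. Setting P = MC and taking the root on the rising branch gives q* = 12.
TR = 129·12 = 1548. TC = 1263 + 396 = 1659. Profit = 1548 − 1659 = -£111.
Shutting down would mean losing the fixed cost of £1263, so operating at a loss of £111 is better by £1152.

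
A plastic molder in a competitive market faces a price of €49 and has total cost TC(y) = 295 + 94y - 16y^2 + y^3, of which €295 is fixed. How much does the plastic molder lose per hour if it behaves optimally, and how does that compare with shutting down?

Profit = -€133 at y = 9

AVC = 94 - 16y + y^2 has its minimum €30 at y = 8; price €49 clears that bar, so the firm operates.
MC = 94 - 32y + 3y^2. Setting P = MC and taking the root on the rising branch gives y* = 9.
TR = 49·9 = 441. TC = 295 + 279 = 574. Profit = 441 − 574 = -€133.
By producing, the firm covers all variable cost plus €162 of fixed cost; shutting down would lose the full €295.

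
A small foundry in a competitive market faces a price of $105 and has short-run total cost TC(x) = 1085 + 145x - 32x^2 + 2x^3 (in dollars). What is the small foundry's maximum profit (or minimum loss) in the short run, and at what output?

AVC = 145 - 32x + 2x^2 has its minimum $17 at x = 8; price $105 clears that bar, so the firm operates.
MC = 145 - 64x + 6x^2. Setting P = MC and taking the root on the rising branch gives x* = 10.
TR = 105·10 = 1050. TC = 1085 + 250 = 1335. Profit = 1050 − 1335 = -$285.
By producing, the firm covers all variable cost plus $800 of fixed cost; shutting down would lose the full $1085.

Profit = -$285 at x = 10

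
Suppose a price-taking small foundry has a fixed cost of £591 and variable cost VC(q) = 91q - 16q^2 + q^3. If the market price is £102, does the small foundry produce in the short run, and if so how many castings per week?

Produce at q = 11

From TC, MC = TC'(q) = 91 - 32q + 3q^2 and AVC = VC/q = 91 - 16q + q^2.
AVC is minimized where dAVC/dq = -16 + 2q = 0, at q = 8; min AVC = 91 - 16·8 + 8^2 = £27.
P = £102 exceeds min AVC = £27, so the firm stays open.
Set P = MC: 102 = 91 - 32q + 3q^2 → -11 - 32q + 3q^2 = 0. The roots are q = -1/3 and q = 11; the profit-maximizing output is on the rising part of MC, so q* = 11.
Check: AVC at q = 11 is £36 ≤ P, so revenue covers variable cost.
Profit = P·q − TC = 102·11 − 987 = £135.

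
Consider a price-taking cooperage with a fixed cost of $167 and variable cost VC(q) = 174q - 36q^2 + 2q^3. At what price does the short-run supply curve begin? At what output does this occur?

The shutdown price is the minimum of AVC. VC = 174q - 36q^2 + 2q^3, so AVC = 174 - 36q + 2q^2.
dAVC/dq = -36 + 4q = 0 gives q = 9. min AVC = 174 - 36·9 + 2·9^2 = 12.
So the shutdown price is $12.

$12 per unit, at q = 9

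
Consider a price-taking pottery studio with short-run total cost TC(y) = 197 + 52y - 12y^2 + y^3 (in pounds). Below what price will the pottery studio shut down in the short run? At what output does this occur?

£16 per unit, at y = 6

The firm shuts down when price falls below the minimum of average variable cost. AVC = VC/y = 52 - 12y + y^2.
At the minimum of AVC, MC = AVC. MC = 52 - 24y + 3y^2; setting MC = AVC gives 2y^2 - 12y = 0, so y = 6. min AVC = 16.
The firm shuts down for any P below £16.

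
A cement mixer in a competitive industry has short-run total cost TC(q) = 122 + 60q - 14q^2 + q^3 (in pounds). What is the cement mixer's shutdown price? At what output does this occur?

£11 per unit, at q = 7

The shutdown price is the minimum of AVC. VC = 60q - 14q^2 + q^3, so AVC = 60 - 14q + q^2.
dAVC/dq = -14 + 2q = 0 gives q = 7. min AVC = 60 - 14·7 + 7^2 = 11.
For P < £11 the firm produces nothing.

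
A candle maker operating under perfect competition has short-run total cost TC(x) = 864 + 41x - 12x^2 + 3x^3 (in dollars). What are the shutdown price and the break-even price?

Shutdown price = min AVC. AVC = 41 - 12x + 3x^2, with vertex at x = 2 and minimum $29.
ATC = 864/x + 41 - 12x + 3x^2. Setting dATC/dx = −864/x^2 − 12 + 6x = 0 gives x = 6 (since 6·6^3 − 12·6^2 = 864).
min ATC = 864/6 + 41 − 12·6 + 3·6^2 = $221. That is the break-even price.
For $29 ≤ P < $221 the firm produces at a loss; below $29 it shuts down.

Shutdown price = $29; break-even price = $221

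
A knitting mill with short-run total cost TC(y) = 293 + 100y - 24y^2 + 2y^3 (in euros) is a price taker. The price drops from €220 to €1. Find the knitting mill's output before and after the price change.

Output falls from 10 to 0 (the firm shuts down)

MC = 100 - 48y + 6y^2; the shutdown threshold is min AVC = €28 (at y = 6).
With P = €220 above the shutdown price, P = MC gives y = 10.
At P = €1 < min AVC = €28, price no longer covers variable cost at any output, so the firm shuts down: y = 0.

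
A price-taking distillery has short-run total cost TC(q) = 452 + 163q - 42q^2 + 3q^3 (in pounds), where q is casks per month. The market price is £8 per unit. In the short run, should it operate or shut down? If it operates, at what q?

Shut down

Variable cost is VC = 163q - 42q^2 + 3q^3, so AVC = VC/q = 163 - 42q + 3q^2 and MC = dTC/dq = 163 - 84q + 9q^2.
The AVC parabola has its vertex at q = 42/6 = 7, where AVC = 163 - 42·7 + 3·7^2 = £16.
With P < min AVC (£8 < £16), every unit sold adds to the loss.
Shutting down limits the loss to fixed cost, £452.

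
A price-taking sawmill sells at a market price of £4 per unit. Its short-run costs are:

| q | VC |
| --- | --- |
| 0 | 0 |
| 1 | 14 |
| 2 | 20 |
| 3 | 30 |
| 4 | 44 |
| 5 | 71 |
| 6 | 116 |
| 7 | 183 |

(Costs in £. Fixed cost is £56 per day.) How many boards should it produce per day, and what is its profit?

q = 0 (shut down); profit = -£56

Compute π = P·q − TC at each output: q=0: -56; q=1: -66; q=2: -68; q=3: -74; q=4: -84; q=5: -107; q=6: -148; q=7: -211.
Profit is highest at q = 0. Equivalently, the lowest AVC in the table is 20/2 ≈ £10 at q = 2, and P = £4 falls below it — price never covers variable cost, so the firm shuts down and loses only its fixed cost.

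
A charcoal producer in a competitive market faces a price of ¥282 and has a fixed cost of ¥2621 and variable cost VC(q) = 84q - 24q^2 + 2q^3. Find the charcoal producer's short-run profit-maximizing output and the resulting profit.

Profit = -¥201 at q = 11

AVC = 84 - 24q + 2q^2; min AVC = ¥12 at q = 6. Since P = ¥282 ≥ min AVC, the firm produces.
MC = 84 - 48q + 6q^2. Setting P = MC and taking the root on the rising branch gives q* = 11.
TR = 282·11 = 3102. TC = 2621 + 682 = 3303. Profit = 3102 − 3303 = -¥201.
By producing, the firm covers all variable cost plus ¥2420 of fixed cost; shutting down would lose the full ¥2621.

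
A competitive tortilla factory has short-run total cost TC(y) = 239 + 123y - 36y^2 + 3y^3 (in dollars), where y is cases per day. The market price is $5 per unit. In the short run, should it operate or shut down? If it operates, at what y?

Shut down

Strip out fixed cost: VC = 123y - 36y^2 + 3y^3. Then AVC = 123 - 36y + 3y^2 and MC = 123 - 72y + 9y^2.
The AVC parabola has its vertex at y = 36/6 = 6, where AVC = 123 - 36·6 + 3·6^2 = $15.
P = $5 lies below min AVC = $15; no output level covers variable cost.
Best response: produce nothing and absorb the $239 fixed cost.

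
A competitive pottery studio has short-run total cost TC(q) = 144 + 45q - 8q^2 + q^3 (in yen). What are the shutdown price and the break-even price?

Shutdown price = min AVC. AVC = 45 - 8q + q^2, with vertex at q = 4 and minimum ¥29.
ATC = 144/q + 45 - 8q + q^2. Setting dATC/dq = −144/q^2 − 8 + 2q = 0 gives q = 6 (since 2·6^3 − 8·6^2 = 144).
min ATC = 144/6 + 45 − 8·6 + 6^2 = ¥57. That is the break-even price.
For ¥29 ≤ P < ¥57 the firm produces at a loss; below ¥29 it shuts down.

Shutdown price = ¥29; break-even price = ¥57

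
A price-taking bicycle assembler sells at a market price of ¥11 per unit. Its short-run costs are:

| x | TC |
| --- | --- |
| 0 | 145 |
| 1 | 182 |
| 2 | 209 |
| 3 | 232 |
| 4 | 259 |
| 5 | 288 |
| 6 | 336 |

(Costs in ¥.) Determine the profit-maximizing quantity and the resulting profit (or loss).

x = 0 (shut down); profit = -¥145

Compute π = P·x − TC at each output: x=0: -145; x=1: -171; x=2: -187; x=3: -199; x=4: -215; x=5: -233; x=6: -270.
Profit is highest at x = 0. Equivalently, the lowest AVC in the table is 114/4 ≈ ¥28.50 at x = 4, and P = ¥11 falls below it — price never covers variable cost, so the firm shuts down and loses only its fixed cost.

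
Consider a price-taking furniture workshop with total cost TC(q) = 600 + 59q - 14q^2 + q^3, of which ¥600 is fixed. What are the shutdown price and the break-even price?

AVC = 59 - 14q + q^2; minimized at q = 7, giving min AVC = ¥10. That is the shutdown price.
ATC = 600/q + 59 - 14q + q^2. Setting dATC/dq = −600/q^2 − 14 + 2q = 0 gives q = 10 (since 2·10^3 − 14·10^2 = 600).
min ATC = 600/10 + 59 − 14·10 + 10^2 = ¥79. That is the break-even price.
For ¥10 ≤ P < ¥79 the firm produces at a loss; below ¥10 it shuts down.

Shutdown price = ¥10; break-even price = ¥79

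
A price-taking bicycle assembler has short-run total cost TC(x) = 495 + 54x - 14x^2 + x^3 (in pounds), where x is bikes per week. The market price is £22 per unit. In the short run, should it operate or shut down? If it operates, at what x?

Produce at x = 8

Variable cost is VC = 54x - 14x^2 + x^3, so AVC = VC/x = 54 - 14x + x^2 and MC = dTC/dx = 54 - 28x + 3x^2.
AVC hits its minimum where MC = AVC, at x = 7, giving min AVC = 54 - 14·7 + 7^2 = £5.
Because £22 ≥ £5, revenue can cover variable cost; the firm operates.
Set P = MC: 22 = 54 - 28x + 3x^2 → 32 - 28x + 3x^2 = 0. The roots are x = 4/3 and x = 8; the profit-maximizing output is on the rising part of MC, so x* = 8.
Check: AVC at x = 8 is £6 ≤ P, so revenue covers variable cost.
Profit = P·x − TC = 22·8 − 543 = -£367, a loss, but smaller than the £495 fixed cost the firm would lose by shutting down.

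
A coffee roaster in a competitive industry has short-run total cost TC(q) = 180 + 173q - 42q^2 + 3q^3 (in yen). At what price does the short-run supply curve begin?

¥26 per unit

The firm shuts down when price falls below the minimum of average variable cost. AVC = VC/q = 173 - 42q + 3q^2.
dAVC/dq = -42 + 6q = 0 gives q = 7. min AVC = 173 - 42·7 + 3·7^2 = 26.
The firm shuts down for any P below ¥26.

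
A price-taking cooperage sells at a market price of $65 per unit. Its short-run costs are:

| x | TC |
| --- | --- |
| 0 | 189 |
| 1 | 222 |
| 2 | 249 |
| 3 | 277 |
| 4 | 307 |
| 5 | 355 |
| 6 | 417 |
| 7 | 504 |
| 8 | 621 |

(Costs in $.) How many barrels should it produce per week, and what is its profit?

x = 6; profit = -$27

Compute π = P·x − TC at each output: x=0: -189; x=1: -157; x=2: -119; x=3: -82; x=4: -47; x=5: -30; x=6: -27; x=7: -49; x=8: -101.
Profit is maximized at x = 6. AVC there is 228/6 = $38 ≤ P, so producing beats shutting down (which would give -$189).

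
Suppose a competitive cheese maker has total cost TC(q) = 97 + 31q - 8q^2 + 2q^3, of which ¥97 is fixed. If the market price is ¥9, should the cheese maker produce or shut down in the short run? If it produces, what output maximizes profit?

From TC, MC = TC'(q) = 31 - 16q + 6q^2 and AVC = VC/q = 31 - 8q + 2q^2.
The AVC parabola has its vertex at q = 8/4 = 2, where AVC = 31 - 8·2 + 2·2^2 = ¥23.
With P < min AVC (¥9 < ¥23), every unit sold adds to the loss.
Best response: produce nothing and absorb the ¥97 fixed cost.

Shut down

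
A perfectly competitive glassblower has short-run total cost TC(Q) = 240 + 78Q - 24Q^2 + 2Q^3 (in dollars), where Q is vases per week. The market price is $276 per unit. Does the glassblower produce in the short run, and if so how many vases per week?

Variable cost is VC = 78Q - 24Q^2 + 2Q^3, so AVC = VC/Q = 78 - 24Q + 2Q^2 and MC = dTC/dQ = 78 - 48Q + 6Q^2.
The AVC parabola has its vertex at Q = 24/4 = 6, where AVC = 78 - 24·6 + 2·6^2 = $6.
Since P = $276 ≥ min AVC = $6, price covers variable cost and the firm should produce.
P = MC gives -198 - 48Q + 6Q^2 = 0, with roots -3 and 11. Take the larger (rising MC): Q* = 11.
Check: AVC at Q = 11 is $56 ≤ P, so revenue covers variable cost.
Profit = P·Q − TC = 276·11 − 856 = $2180.

Produce at Q = 11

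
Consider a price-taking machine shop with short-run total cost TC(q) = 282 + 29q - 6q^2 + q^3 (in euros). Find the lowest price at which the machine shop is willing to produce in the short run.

€20 per unit

The firm shuts down when price falls below the minimum of average variable cost. AVC = VC/q = 29 - 6q + q^2.
dAVC/dq = -6 + 2q = 0 gives q = 3. min AVC = 29 - 6·3 + 3^2 = 20.
For P < €20 the firm produces nothing.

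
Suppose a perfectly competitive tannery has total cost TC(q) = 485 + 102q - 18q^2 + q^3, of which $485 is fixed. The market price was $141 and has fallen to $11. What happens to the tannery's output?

Output falls from 13 to 0 (the firm shuts down)

AVC = 102 - 18q + q^2, minimized at q = 9 where min AVC = $21. MC = 102 - 36q + 3q^2.
At P = $141 ≥ min AVC, set P = MC on the rising branch: q = 13.
At P = $11 < min AVC = $21, price no longer covers variable cost at any output, so the firm shuts down: q = 0.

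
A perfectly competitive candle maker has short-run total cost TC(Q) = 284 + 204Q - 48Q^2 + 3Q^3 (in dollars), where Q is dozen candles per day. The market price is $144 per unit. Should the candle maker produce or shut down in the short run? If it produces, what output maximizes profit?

Produce at Q = 10

Variable cost is VC = 204Q - 48Q^2 + 3Q^3, so AVC = VC/Q = 204 - 48Q + 3Q^2 and MC = dTC/dQ = 204 - 96Q + 9Q^2.
AVC hits its minimum where MC = AVC, at Q = 8, giving min AVC = 204 - 48·8 + 3·8^2 = $12.
P = $144 exceeds min AVC = $12, so the firm stays open.
Set P = MC: 144 = 204 - 96Q + 9Q^2 → 60 - 96Q + 9Q^2 = 0. The roots are Q = 2/3 and Q = 10; the profit-maximizing output is on the rising part of MC, so Q* = 10.
Check: AVC at Q = 10 is $24 ≤ P, so revenue covers variable cost.
Profit = P·Q − TC = 144·10 − 524 = $916.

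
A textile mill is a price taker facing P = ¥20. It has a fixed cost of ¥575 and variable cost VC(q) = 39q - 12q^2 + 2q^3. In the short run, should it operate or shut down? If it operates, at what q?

Shut down

From TC, MC = TC'(q) = 39 - 24q + 6q^2 and AVC = VC/q = 39 - 12q + 2q^2.
The AVC parabola has its vertex at q = 12/4 = 3, where AVC = 39 - 12·3 + 2·3^2 = ¥21.
With P < min AVC (¥20 < ¥21), every unit sold adds to the loss.
Best response: produce nothing and absorb the ¥575 fixed cost.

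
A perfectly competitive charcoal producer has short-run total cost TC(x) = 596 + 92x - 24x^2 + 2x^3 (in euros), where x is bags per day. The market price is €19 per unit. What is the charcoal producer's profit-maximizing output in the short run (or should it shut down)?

Variable cost is VC = 92x - 24x^2 + 2x^3, so AVC = VC/x = 92 - 24x + 2x^2 and MC = dTC/dx = 92 - 48x + 6x^2.
The AVC parabola has its vertex at x = 24/4 = 6, where AVC = 92 - 24·6 + 2·6^2 = €20.
With P < min AVC (€19 < €20), every unit sold adds to the loss.
The firm minimizes its loss by shutting down and losing only its fixed cost of €596.

Shut down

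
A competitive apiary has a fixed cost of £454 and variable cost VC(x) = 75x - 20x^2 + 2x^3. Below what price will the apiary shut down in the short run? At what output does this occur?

£25 per unit, at x = 5

Short-run supply begins at min AVC. From VC = 75x - 20x^2 + 2x^3, AVC = 75 - 20x + 2x^2.
dAVC/dx = -20 + 4x = 0 gives x = 5. min AVC = 75 - 20·5 + 2·5^2 = 25.
For P < £25 the firm produces nothing.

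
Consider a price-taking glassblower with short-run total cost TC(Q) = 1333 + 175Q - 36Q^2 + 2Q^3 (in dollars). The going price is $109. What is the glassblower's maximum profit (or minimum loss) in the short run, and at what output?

Profit = -$365 at Q = 11

AVC = 175 - 36Q + 2Q^2 has its minimum $13 at Q = 9; price $109 clears that bar, so the firm operates.
MC = 175 - 72Q + 6Q^2. Setting P = MC and taking the root on the rising branch gives Q* = 11.
TR = 109·11 = 1199. TC = 1333 + 231 = 1564. Profit = 1199 − 1564 = -$365.
That loss of $365 beats the $1333 the firm would lose by shutting down; producing recovers $968 of fixed cost.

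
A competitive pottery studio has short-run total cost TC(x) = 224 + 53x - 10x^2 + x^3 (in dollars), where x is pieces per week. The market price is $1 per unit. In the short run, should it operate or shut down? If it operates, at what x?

Shut down

Strip out fixed cost: VC = 53x - 10x^2 + x^3. Then AVC = 53 - 10x + x^2 and MC = 53 - 20x + 3x^2.
AVC is minimized where dAVC/dx = -10 + 2x = 0, at x = 5; min AVC = 53 - 10·5 + 5^2 = $28.
With P < min AVC ($1 < $28), every unit sold adds to the loss.
The firm minimizes its loss by shutting down and losing only its fixed cost of $224.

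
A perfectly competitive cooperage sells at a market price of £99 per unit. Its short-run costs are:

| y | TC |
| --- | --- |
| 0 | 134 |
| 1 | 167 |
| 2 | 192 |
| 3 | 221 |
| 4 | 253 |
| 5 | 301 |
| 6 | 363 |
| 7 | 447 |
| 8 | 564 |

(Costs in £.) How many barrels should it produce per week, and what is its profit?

y = 7; profit = £246

Tabulate TR − TC: y=0: -134; y=1: -68; y=2: 6; y=3: 76; y=4: 143; y=5: 194; y=6: 231; y=7: 246; y=8: 228.
Profit is maximized at y = 7. AVC there is 313/7 = £44.71 ≤ P, so producing beats shutting down (which would give -£134).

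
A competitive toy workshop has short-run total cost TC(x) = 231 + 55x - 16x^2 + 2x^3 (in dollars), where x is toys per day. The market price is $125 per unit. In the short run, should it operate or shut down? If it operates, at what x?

From TC, MC = TC'(x) = 55 - 32x + 6x^2 and AVC = VC/x = 55 - 16x + 2x^2.
AVC is minimized where dAVC/dx = -16 + 4x = 0, at x = 4; min AVC = 55 - 16·4 + 2·4^2 = $23.
P = $125 exceeds min AVC = $23, so the firm stays open.
Set P = MC: 125 = 55 - 32x + 6x^2 → -70 - 32x + 6x^2 = 0. The roots are x = -5/3 and x = 7; the profit-maximizing output is on the rising part of MC, so x* = 7.
Check: AVC at x = 7 is $41 ≤ P, so revenue covers variable cost.
Profit = P·x − TC = 125·7 − 518 = $357.

Produce at x = 7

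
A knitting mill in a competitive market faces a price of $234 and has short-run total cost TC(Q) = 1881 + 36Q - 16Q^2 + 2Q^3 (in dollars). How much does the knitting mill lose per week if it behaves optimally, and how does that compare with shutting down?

Profit = -$261 at Q = 9

AVC = 36 - 16Q + 2Q^2 has its minimum $4 at Q = 4; price $234 clears that bar, so the firm operates.
MC = 36 - 32Q + 6Q^2. Setting P = MC and taking the root on the rising branch gives Q* = 9.
TR = 234·9 = 2106. TC = 1881 + 486 = 2367. Profit = 2106 − 2367 = -$261.
Shutting down would mean losing the fixed cost of $1881, so operating at a loss of $261 is better by $1620.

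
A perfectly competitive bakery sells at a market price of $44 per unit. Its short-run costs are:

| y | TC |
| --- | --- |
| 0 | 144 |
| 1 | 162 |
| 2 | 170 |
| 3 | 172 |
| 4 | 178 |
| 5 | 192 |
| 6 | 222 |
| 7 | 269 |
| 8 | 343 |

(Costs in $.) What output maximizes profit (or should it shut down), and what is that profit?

y = 6; profit = $42

Compute π = P·y − TC at each output: y=0: -144; y=1: -118; y=2: -82; y=3: -40; y=4: -2; y=5: 28; y=6: 42; y=7: 39; y=8: 9.
Profit is maximized at y = 6. AVC there is 78/6 = $13 ≤ P, so producing beats shutting down (which would give -$144).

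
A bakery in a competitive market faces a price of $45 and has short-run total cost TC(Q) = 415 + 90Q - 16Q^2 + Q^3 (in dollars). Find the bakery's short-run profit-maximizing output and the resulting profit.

Profit = -$253 at Q = 9

AVC = 90 - 16Q + Q^2 has its minimum $26 at Q = 8; price $45 clears that bar, so the firm operates.
With MC = 90 - 32Q + 3Q^2, P = MC on the upward-sloping part at Q* = 9.
TR = 45·9 = 405. TC = 415 + 243 = 658. Profit = 405 − 658 = -$253.
By producing, the firm covers all variable cost plus $162 of fixed cost; shutting down would lose the full $415.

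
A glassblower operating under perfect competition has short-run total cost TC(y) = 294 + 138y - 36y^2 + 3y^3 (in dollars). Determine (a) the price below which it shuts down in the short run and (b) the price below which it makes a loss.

Shutdown price = $30; break-even price = $75

Shutdown price = min AVC. AVC = 138 - 36y + 3y^2, with vertex at y = 6 and minimum $30.
ATC = 294/y + 138 - 36y + 3y^2. Setting dATC/dy = −294/y^2 − 36 + 6y = 0 gives y = 7 (since 6·7^3 − 36·7^2 = 294).
min ATC = 294/7 + 138 − 36·7 + 3·7^2 = $75. That is the break-even price.
Between these two prices the firm operates at a loss; above $75 it earns a profit.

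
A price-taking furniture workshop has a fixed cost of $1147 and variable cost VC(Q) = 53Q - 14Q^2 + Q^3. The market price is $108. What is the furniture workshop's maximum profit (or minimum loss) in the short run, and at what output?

AVC = 53 - 14Q + Q^2; min AVC = $4 at Q = 7. Since P = $108 ≥ min AVC, the firm produces.
MC = 53 - 28Q + 3Q^2. Setting P = MC and taking the root on the rising branch gives Q* = 11.
TR = 108·11 = 1188. TC = 1147 + 220 = 1367. Profit = 1188 − 1367 = -$179.
That loss of $179 beats the $1147 the firm would lose by shutting down; producing recovers $968 of fixed cost.

Profit = -$179 at Q = 11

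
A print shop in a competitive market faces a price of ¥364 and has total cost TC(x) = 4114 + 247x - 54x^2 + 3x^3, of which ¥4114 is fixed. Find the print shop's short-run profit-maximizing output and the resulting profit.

AVC = 247 - 54x + 3x^2; min AVC = ¥4 at x = 9. Since P = ¥364 ≥ min AVC, the firm produces.
With MC = 247 - 108x + 9x^2, P = MC on the upward-sloping part at x* = 13.
TR = 364·13 = 4732. TC = 4114 + 676 = 4790. Profit = 4732 − 4790 = -¥58.
By producing, the firm covers all variable cost plus ¥4056 of fixed cost; shutting down would lose the full ¥4114.

Profit = -¥58 at x = 13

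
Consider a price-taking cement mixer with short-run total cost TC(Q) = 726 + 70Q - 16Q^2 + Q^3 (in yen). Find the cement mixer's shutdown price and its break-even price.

Shutdown price = min AVC. AVC = 70 - 16Q + Q^2, with vertex at Q = 8 and minimum ¥6.
ATC = 726/Q + 70 - 16Q + Q^2. Setting dATC/dQ = −726/Q^2 − 16 + 2Q = 0 gives Q = 11 (since 2·11^3 − 16·11^2 = 726).
min ATC = 726/11 + 70 − 16·11 + 11^2 = ¥81. That is the break-even price.
Between these two prices the firm operates at a loss; above ¥81 it earns a profit.

Shutdown price = ¥6; break-even price = ¥81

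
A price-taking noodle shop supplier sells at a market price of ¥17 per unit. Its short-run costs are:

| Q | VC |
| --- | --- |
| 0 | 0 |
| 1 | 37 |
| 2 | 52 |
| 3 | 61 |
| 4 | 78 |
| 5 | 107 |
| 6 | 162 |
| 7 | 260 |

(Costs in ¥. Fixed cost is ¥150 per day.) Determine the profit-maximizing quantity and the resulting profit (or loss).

Q = 0 (shut down); profit = -¥150

Tabulate TR − TC: Q=0: -150; Q=1: -170; Q=2: -168; Q=3: -160; Q=4: -160; Q=5: -172; Q=6: -210; Q=7: -291.
Profit is highest at Q = 0. Equivalently, the lowest AVC in the table is 78/4 ≈ ¥19.50 at Q = 4, and P = ¥17 falls below it — price never covers variable cost, so the firm shuts down and loses only its fixed cost.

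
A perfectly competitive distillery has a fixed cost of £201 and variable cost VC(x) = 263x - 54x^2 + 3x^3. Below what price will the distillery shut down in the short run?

£20 per unit

Short-run supply begins at min AVC. From VC = 263x - 54x^2 + 3x^3, AVC = 263 - 54x + 3x^2.
dAVC/dx = -54 + 6x = 0 gives x = 9. min AVC = 263 - 54·9 + 3·9^2 = 20.
The firm shuts down for any P below £20.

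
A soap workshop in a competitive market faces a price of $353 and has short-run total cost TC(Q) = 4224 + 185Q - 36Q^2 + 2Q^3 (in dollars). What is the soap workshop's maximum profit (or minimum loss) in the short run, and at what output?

AVC = 185 - 36Q + 2Q^2; min AVC = $23 at Q = 9. Since P = $353 ≥ min AVC, the firm produces.
MC = 185 - 72Q + 6Q^2. Setting P = MC and taking the root on the rising branch gives Q* = 14.
TR = 353·14 = 4942. TC = 4224 + 1022 = 5246. Profit = 4942 − 5246 = -$304.
By producing, the firm covers all variable cost plus $3920 of fixed cost; shutting down would lose the full $4224.

Profit = -$304 at Q = 14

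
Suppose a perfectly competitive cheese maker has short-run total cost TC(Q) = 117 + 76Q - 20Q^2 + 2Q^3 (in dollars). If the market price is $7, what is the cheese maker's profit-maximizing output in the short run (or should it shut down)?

Shut down

Strip out fixed cost: VC = 76Q - 20Q^2 + 2Q^3. Then AVC = 76 - 20Q + 2Q^2 and MC = 76 - 40Q + 6Q^2.
AVC is minimized where dAVC/dQ = -20 + 4Q = 0, at Q = 5; min AVC = 76 - 20·5 + 2·5^2 = $26.
P = $7 lies below min AVC = $26; no output level covers variable cost.
Shutting down limits the loss to fixed cost, $117.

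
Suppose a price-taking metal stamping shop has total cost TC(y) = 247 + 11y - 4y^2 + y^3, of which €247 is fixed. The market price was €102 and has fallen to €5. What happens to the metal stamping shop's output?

MC = 11 - 8y + 3y^2; the shutdown threshold is min AVC = €7 (at y = 2).
At P = €102 ≥ min AVC, set P = MC on the rising branch: y = 7.
At P = €5 < min AVC = €7, price no longer covers variable cost at any output, so the firm shuts down: y = 0.

Output falls from 7 to 0 (the firm shuts down)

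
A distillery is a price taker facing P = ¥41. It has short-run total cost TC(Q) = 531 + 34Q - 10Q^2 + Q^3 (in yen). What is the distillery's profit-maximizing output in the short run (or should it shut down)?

Produce at Q = 7

Variable cost is VC = 34Q - 10Q^2 + Q^3, so AVC = VC/Q = 34 - 10Q + Q^2 and MC = dTC/dQ = 34 - 20Q + 3Q^2.
AVC is minimized where dAVC/dQ = -10 + 2Q = 0, at Q = 5; min AVC = 34 - 10·5 + 5^2 = ¥9.
Since P = ¥41 ≥ min AVC = ¥9, price covers variable cost and the firm should produce.
Solving P = MC: -7 - 20Q + 3Q^2 = 0 ⇒ Q = -1/3 or 7. On the upward-sloping branch, Q* = 7.
Check: AVC at Q = 7 is ¥13 ≤ P, so revenue covers variable cost.
Profit = P·Q − TC = 41·7 − 622 = -¥335, a loss, but smaller than the ¥531 fixed cost the firm would lose by shutting down.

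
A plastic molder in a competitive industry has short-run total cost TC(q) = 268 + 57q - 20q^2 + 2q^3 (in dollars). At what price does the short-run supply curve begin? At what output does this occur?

$7 per unit, at q = 5

The shutdown price is the minimum of AVC. VC = 57q - 20q^2 + 2q^3, so AVC = 57 - 20q + 2q^2.
dAVC/dq = -20 + 4q = 0 gives q = 5. min AVC = 57 - 20·5 + 2·5^2 = 7.
The firm shuts down for any P below $7.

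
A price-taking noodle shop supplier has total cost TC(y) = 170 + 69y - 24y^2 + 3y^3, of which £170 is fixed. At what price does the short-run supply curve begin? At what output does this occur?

£21 per unit, at y = 4

Short-run supply begins at min AVC. From VC = 69y - 24y^2 + 3y^3, AVC = 69 - 24y + 3y^2.
At the minimum of AVC, MC = AVC. MC = 69 - 48y + 9y^2; setting MC = AVC gives 6y^2 - 24y = 0, so y = 4. min AVC = 21.
So the shutdown price is £21.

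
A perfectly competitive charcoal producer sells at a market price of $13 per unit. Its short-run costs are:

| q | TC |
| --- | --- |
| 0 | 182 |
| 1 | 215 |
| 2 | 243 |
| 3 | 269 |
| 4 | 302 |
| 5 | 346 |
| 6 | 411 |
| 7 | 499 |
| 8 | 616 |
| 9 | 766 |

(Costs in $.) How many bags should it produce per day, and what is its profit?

Compute π = P·q − TC at each output: q=0: -182; q=1: -202; q=2: -217; q=3: -230; q=4: -250; q=5: -281; q=6: -333; q=7: -408; q=8: -512; q=9: -649.
Profit is highest at q = 0. Equivalently, the lowest AVC in the table is 87/3 ≈ $29 at q = 3, and P = $13 falls below it — price never covers variable cost, so the firm shuts down and loses only its fixed cost.

q = 0 (shut down); profit = -$182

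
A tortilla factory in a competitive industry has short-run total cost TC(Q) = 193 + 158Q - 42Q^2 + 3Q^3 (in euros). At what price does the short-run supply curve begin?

€11 per unit

The firm shuts down when price falls below the minimum of average variable cost. AVC = VC/Q = 158 - 42Q + 3Q^2.
dAVC/dQ = -42 + 6Q = 0 gives Q = 7. min AVC = 158 - 42·7 + 3·7^2 = 11.
The firm shuts down for any P below €11.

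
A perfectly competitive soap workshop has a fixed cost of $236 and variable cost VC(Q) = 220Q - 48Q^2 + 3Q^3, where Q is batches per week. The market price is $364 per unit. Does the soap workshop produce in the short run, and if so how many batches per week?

Produce at Q = 12

From TC, MC = TC'(Q) = 220 - 96Q + 9Q^2 and AVC = VC/Q = 220 - 48Q + 3Q^2.
AVC hits its minimum where MC = AVC, at Q = 8, giving min AVC = 220 - 48·8 + 3·8^2 = $28.
Since P = $364 ≥ min AVC = $28, price covers variable cost and the firm should produce.
Set P = MC: 364 = 220 - 96Q + 9Q^2 → -144 - 96Q + 9Q^2 = 0. The roots are Q = -4/3 and Q = 12; the profit-maximizing output is on the rising part of MC, so Q* = 12.
Check: AVC at Q = 12 is $76 ≤ P, so revenue covers variable cost.
Profit = P·Q − TC = 364·12 − 1148 = $3220.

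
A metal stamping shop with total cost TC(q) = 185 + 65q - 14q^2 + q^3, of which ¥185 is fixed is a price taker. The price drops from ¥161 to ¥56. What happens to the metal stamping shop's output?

Output falls from 12 to 9

MC = 65 - 28q + 3q^2; the shutdown threshold is min AVC = ¥16 (at q = 7).
With P = ¥161 above the shutdown price, P = MC gives q = 12.
At P = ¥56 ≥ min AVC, set P = MC: q = 9. The firm stays open but cuts output.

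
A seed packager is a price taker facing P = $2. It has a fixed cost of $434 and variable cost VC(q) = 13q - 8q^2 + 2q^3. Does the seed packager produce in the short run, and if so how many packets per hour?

Variable cost is VC = 13q - 8q^2 + 2q^3, so AVC = VC/q = 13 - 8q + 2q^2 and MC = dTC/dq = 13 - 16q + 6q^2.
AVC is minimized where dAVC/dq = -8 + 4q = 0, at q = 2; min AVC = 13 - 8·2 + 2·2^2 = $5.
Since P = $2 < min AVC = $5, price fails to cover variable cost at any output.
Shutting down limits the loss to fixed cost, $434.

Shut down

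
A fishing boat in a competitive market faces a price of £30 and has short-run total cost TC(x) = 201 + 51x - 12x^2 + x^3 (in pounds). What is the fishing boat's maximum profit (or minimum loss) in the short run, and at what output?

Profit = -£103 at x = 7

AVC = 51 - 12x + x^2 has its minimum £15 at x = 6; price £30 clears that bar, so the firm operates.
With MC = 51 - 24x + 3x^2, P = MC on the upward-sloping part at x* = 7.
TR = 30·7 = 210. TC = 201 + 112 = 313. Profit = 210 − 313 = -£103.
Shutting down would mean losing the fixed cost of £201, so operating at a loss of £103 is better by £98.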